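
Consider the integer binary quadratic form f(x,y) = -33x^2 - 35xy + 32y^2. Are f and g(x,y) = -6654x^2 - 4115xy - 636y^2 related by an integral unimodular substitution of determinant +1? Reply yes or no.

D₁ = 5449, D₂ = 5449
river cycle of f (length 210): (32, 35, -33), (-33, 31, 34), (34, 37, -30), (-30, 23, 41), (41, 59, -12), (-12, 61, 36), (36, 11, -37), (-37, 63, 10), (10, 57, -55), (-55, 53, 12), … (200 more)
river cycle of g (length 210): (-33, 31, 34), (34, 37, -30), (-30, 23, 41), (41, 59, -12), (-12, 61, 36), (36, 11, -37), (-37, 63, 10), (10, 57, -55), (-55, 53, 12), (12, 67, -20), … (200 more)
cycles coincide ⇒ equivalent

yes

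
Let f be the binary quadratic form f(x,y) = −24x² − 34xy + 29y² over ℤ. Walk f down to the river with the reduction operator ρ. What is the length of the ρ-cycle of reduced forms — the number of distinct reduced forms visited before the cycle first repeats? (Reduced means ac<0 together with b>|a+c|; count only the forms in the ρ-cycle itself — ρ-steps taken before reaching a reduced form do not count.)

D = 3940, ⌊√D⌋ = 62
descent: ρ → (29,34,-24)  [lands on river]
river: ρ → (-24,62,1)
river: ρ → (1,62,-24)
river: ρ → (-24,34,29)
river: ρ → (29,24,-29)
river: ρ → (-29,34,24)
river: ρ → (24,62,-1)
river: ρ → (-1,62,24)
river: ρ → (24,34,-29)
river: ρ → (-29,24,29)
ρ-cycle length = 10 (tail of 1 descent step not counted)

10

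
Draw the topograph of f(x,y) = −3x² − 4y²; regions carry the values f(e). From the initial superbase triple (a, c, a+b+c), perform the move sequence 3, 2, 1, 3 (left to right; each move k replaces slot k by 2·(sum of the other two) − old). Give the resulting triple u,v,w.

start (-3,-4,-7) = (f(1,0),f(0,1),f(1,1))
replace slot 3: 2·((-3)+(-4)) − (-7) = -7 → (-3,-4,-7)
replace slot 2: 2·((-3)+(-7)) − (-4) = -16 → (-3,-16,-7)
replace slot 1: 2·((-16)+(-7)) − (-3) = -43 → (-43,-16,-7)
replace slot 3: 2·((-43)+(-16)) − (-7) = -111 → (-43,-16,-111)

-43,-16,-111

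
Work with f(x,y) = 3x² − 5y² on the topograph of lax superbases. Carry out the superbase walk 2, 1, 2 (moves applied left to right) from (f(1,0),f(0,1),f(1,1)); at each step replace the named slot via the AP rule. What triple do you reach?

start (3,-5,-2) = (f(1,0),f(0,1),f(1,1))
replace slot 2: 2·(3+(-2)) − (-5) = 7 → (3,7,-2)
replace slot 1: 2·(7+(-2)) − 3 = 7 → (7,7,-2)
replace slot 2: 2·(7+(-2)) − 7 = 3 → (7,3,-2)

7,3,-2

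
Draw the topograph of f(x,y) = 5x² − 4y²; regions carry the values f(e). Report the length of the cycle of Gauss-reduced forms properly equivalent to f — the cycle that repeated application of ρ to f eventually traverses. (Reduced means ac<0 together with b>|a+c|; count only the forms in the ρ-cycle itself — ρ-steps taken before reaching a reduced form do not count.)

D = 80, ⌊√D⌋ = 8
descent: ρ → (-4,8,1)  [lands on river]
river: ρ → (1,8,-4)
ρ-cycle length = 2 (tail of 1 descent step not counted)

2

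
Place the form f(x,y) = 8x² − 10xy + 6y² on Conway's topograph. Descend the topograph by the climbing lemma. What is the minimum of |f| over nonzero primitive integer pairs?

translate: b→6 (≡-10 mod 16), so (8,-10,6)→(8,6,4)
flip: (8,6,4)→(4,-6,8)
translate: b→2 (≡-6 mod 8), so (4,-6,8)→(4,2,6)
reduced (well bottom): (4,2,6) with a≤c, −a<b≤a
well minimum = a = 4

4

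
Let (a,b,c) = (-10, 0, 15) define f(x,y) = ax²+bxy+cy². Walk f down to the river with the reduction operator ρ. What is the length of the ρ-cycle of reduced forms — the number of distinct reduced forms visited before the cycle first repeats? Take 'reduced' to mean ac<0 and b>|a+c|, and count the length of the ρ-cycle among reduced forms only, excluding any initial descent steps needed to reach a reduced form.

D = 600, ⌊√D⌋ = 24
descent: ρ → (15,0,-10)
descent: ρ → (-10,20,5)  [lands on river]
river: ρ → (5,20,-10)
ρ-cycle length = 2 (tail of 2 descent steps not counted)

2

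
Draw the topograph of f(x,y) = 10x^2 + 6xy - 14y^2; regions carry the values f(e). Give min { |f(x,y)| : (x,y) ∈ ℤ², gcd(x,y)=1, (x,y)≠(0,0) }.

river: ρ → (-14,22,2)
river: ρ → (2,22,-14)
river: ρ → (-14,6,10)
river: ρ → (10,14,-10)
river: ρ → (-10,6,14)
river: ρ → (14,22,-2)
river: ρ → (-2,22,14)
river: ρ → (14,6,-10)
river: ρ → (-10,14,10)
river: ρ → (10,6,-14)
closes: descent 0, river 10
min |a| on river = 2

2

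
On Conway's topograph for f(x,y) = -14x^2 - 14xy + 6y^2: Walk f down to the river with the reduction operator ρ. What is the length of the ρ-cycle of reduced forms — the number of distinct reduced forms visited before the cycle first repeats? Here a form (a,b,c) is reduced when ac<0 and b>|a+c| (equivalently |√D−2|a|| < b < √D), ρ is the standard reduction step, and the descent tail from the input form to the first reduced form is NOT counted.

D = 532, ⌊√D⌋ = 23
descent: ρ → (6,14,-14)  [lands on river]
river: ρ → (-14,14,6)
river: ρ → (6,22,-2)
river: ρ → (-2,22,6)
ρ-cycle length = 4 (tail of 1 descent step not counted)

4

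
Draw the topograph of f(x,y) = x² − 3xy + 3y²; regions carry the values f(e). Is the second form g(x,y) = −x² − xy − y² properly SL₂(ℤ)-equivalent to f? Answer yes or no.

D₁ = -3, D₂ = -3
f: translate: b→1 (≡-3 mod 2), so (1,-3,3)→(1,1,1)
f: reduced (well bottom): (1,1,1) with a≤c, −a<b≤a
g is negative-definite; reduce −g:
−g: reduced (well bottom): (1,1,1) with a≤c, −a<b≤a
flip sign back: reduced form of g is (-1,-1,-1)
reduced forms (1, 1, 1) vs (-1, -1, -1) ⇒ inequivalent

no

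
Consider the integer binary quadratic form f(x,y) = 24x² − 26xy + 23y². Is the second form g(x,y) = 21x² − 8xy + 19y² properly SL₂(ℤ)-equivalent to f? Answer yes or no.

D₁ = -1532, D₂ = -1532
f: translate: b→22 (≡-26 mod 48), so (24,-26,23)→(24,22,21)
f: flip: (24,22,21)→(21,-22,24)
f: translate: b→20 (≡-22 mod 42), so (21,-22,24)→(21,20,23)
f: reduced (well bottom): (21,20,23) with a≤c, −a<b≤a
g: flip: (21,-8,19)→(19,8,21)
g: reduced (well bottom): (19,8,21) with a≤c, −a<b≤a
reduced forms (21, 20, 23) vs (19, 8, 21) ⇒ inequivalent

no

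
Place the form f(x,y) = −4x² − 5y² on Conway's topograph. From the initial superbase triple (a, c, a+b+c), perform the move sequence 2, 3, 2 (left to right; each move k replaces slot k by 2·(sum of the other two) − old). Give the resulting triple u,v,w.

start (-4,-5,-9) = (f(1,0),f(0,1),f(1,1))
replace slot 2: 2·((-4)+(-9)) − (-5) = -21 → (-4,-21,-9)
replace slot 3: 2·((-4)+(-21)) − (-9) = -41 → (-4,-21,-41)
replace slot 2: 2·((-4)+(-41)) − (-21) = -69 → (-4,-69,-41)

-4,-69,-41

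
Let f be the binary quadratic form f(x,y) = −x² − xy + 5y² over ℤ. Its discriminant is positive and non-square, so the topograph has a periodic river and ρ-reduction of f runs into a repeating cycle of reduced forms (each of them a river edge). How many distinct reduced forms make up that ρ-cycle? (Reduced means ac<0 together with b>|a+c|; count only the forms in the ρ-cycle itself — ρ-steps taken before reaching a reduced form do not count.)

D = 21, ⌊√D⌋ = 4
descent: ρ → (5,1,-1)
descent: ρ → (-1,3,3)  [lands on river]
river: ρ → (3,3,-1)
ρ-cycle length = 2 (tail of 2 descent steps not counted)

2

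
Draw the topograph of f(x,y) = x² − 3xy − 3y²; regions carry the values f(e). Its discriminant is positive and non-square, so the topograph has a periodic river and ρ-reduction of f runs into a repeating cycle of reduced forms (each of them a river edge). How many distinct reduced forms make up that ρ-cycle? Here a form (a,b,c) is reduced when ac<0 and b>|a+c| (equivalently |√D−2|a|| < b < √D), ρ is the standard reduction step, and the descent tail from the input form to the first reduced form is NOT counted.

D = 21, ⌊√D⌋ = 4
descent: ρ → (-3,3,1)  [lands on river]
river: ρ → (1,3,-3)
ρ-cycle length = 2 (tail of 1 descent step not counted)

2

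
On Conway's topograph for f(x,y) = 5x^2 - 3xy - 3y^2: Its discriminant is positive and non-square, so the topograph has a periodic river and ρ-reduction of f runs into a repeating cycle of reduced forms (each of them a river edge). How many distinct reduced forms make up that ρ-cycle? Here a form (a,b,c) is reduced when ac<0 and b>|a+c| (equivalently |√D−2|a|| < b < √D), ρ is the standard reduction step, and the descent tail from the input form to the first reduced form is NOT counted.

D = 69, ⌊√D⌋ = 8
descent: ρ → (-3,3,5)  [lands on river]
river: ρ → (5,7,-1)
river: ρ → (-1,7,5)
river: ρ → (5,3,-3)
ρ-cycle length = 4 (tail of 1 descent step not counted)

4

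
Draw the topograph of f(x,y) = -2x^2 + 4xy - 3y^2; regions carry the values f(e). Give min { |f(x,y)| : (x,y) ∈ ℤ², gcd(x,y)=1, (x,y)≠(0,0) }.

translate: b→0 (≡-4 mod 4), so (2,-4,3)→(2,0,1)
flip: (2,0,1)→(1,0,2)
reduced (well bottom): (1,0,2) with a≤c, −a<b≤a
well minimum |f| = |-1| = 1 (negative-definite)

1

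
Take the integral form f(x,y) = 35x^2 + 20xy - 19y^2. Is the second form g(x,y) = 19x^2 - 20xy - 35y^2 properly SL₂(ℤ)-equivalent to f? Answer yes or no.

D₁ = 3060, D₂ = 3060
river cycle of f (length 10): (-19, 18, 36), (36, 54, -1), (-1, 54, 36), (36, 18, -19), (-19, 20, 35), (35, 50, -4), (-4, 54, 9), (9, 54, -4), (-4, 50, 35), (35, 20, -19)
river cycle of g (length 10): (-35, 20, 19), (19, 18, -36), (-36, 54, 1), (1, 54, -36), (-36, 18, 19), (19, 20, -35), (-35, 50, 4), (4, 54, -9), (-9, 54, 4), (4, 50, -35)
cycles differ ⇒ inequivalent

no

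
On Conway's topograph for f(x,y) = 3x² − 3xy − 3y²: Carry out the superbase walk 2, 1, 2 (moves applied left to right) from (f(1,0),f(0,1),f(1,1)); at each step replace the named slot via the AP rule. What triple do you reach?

start (3,-3,-3) = (f(1,0),f(0,1),f(1,1))
replace slot 2: 2·(3+(-3)) − (-3) = 3 → (3,3,-3)
replace slot 1: 2·(3+(-3)) − 3 = -3 → (-3,3,-3)
replace slot 2: 2·((-3)+(-3)) − 3 = -15 → (-3,-15,-3)

-3,-15,-3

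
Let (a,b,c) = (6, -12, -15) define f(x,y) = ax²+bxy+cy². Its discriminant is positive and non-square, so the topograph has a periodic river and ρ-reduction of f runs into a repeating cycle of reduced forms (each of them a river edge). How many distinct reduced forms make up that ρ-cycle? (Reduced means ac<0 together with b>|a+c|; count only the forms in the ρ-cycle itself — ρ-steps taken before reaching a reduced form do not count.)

D = 504, ⌊√D⌋ = 22
descent: ρ → (-15,12,6)  [lands on river]
river: ρ → (6,12,-15)
river: ρ → (-15,18,3)
river: ρ → (3,18,-15)
ρ-cycle length = 4 (tail of 1 descent step not counted)

4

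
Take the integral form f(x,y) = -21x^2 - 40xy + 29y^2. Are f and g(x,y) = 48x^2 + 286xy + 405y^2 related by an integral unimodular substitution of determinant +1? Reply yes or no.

D₁ = 4036, D₂ = 4036
river cycle of f (length 18): (29, 40, -21), (-21, 44, 25), (25, 56, -9), (-9, 52, 37), (37, 22, -24), (-24, 26, 35), (35, 44, -15), (-15, 46, 32), (32, 18, -29), (-29, 40, 21), … (8 more)
river cycle of g (length 18): (-21, 44, 25), (25, 56, -9), (-9, 52, 37), (37, 22, -24), (-24, 26, 35), (35, 44, -15), (-15, 46, 32), (32, 18, -29), (-29, 40, 21), (21, 44, -25), … (8 more)
cycles coincide ⇒ equivalent

yes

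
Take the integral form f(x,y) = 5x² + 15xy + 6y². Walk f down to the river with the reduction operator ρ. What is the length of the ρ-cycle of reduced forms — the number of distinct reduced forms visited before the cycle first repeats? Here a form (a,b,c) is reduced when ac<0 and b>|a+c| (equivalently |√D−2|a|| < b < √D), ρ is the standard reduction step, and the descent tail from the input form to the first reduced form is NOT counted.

D = 105, ⌊√D⌋ = 10
descent: ρ → (6,9,-1)  [lands on river]
river: ρ → (-1,9,6)
river: ρ → (6,3,-4)
river: ρ → (-4,5,5)
river: ρ → (5,5,-4)
river: ρ → (-4,3,6)
ρ-cycle length = 6 (tail of 1 descent step not counted)

6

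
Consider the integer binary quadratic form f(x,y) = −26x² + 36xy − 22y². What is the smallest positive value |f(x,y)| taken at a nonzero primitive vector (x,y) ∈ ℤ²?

translate: b→16 (≡-36 mod 52), so (26,-36,22)→(26,16,12)
flip: (26,16,12)→(12,-16,26)
translate: b→8 (≡-16 mod 24), so (12,-16,26)→(12,8,22)
reduced (well bottom): (12,8,22) with a≤c, −a<b≤a
well minimum |f| = |-12| = 12 (negative-definite)

12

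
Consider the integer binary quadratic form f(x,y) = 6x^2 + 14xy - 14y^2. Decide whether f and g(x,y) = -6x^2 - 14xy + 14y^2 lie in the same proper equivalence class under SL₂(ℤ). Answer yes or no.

D₁ = 532, D₂ = 532
river cycle of f (length 4): (-14, 14, 6), (6, 22, -2), (-2, 22, 6), (6, 14, -14)
river cycle of g (length 4): (14, 14, -6), (-6, 22, 2), (2, 22, -6), (-6, 14, 14)
cycles differ ⇒ inequivalent

no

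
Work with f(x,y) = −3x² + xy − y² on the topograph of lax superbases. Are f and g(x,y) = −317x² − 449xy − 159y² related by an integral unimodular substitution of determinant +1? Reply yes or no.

D₁ = -11, D₂ = -11
f is negative-definite; reduce −f:
−f: flip: (3,-1,1)→(1,1,3)
−f: reduced (well bottom): (1,1,3) with a≤c, −a<b≤a
flip sign back: reduced form of f is (-1,-1,-3)
g is negative-definite; reduce −g:
−g: translate: b→-185 (≡449 mod 634), so (317,449,159)→(317,-185,27)
−g: flip: (317,-185,27)→(27,185,317)
−g: translate: b→23 (≡185 mod 54), so (27,185,317)→(27,23,5)
−g: flip: (27,23,5)→(5,-23,27)
−g: translate: b→-3 (≡-23 mod 10), so (5,-23,27)→(5,-3,1)
−g: flip: (5,-3,1)→(1,3,5)
−g: translate: b→1 (≡3 mod 2), so (1,3,5)→(1,1,3)
−g: reduced (well bottom): (1,1,3) with a≤c, −a<b≤a
flip sign back: reduced form of g is (-1,-1,-3)
reduced forms (-1, -1, -3) vs (-1, -1, -3) ⇒ equivalent

yes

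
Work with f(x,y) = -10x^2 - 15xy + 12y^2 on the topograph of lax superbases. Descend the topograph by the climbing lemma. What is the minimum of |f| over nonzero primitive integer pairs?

descent: ρ → (12,15,-10)  [lands on river]
river: ρ → (-10,25,2)
river: ρ → (2,23,-22)
river: ρ → (-22,21,3)
river: ρ → (3,21,-22)
river: ρ → (-22,23,2)
river: ρ → (2,25,-10)
river: ρ → (-10,15,12)
river: ρ → (12,9,-13)
river: ρ → (-13,17,8)
river: ρ → (8,15,-15)
river: ρ → (-15,15,8)
river: ρ → (8,17,-13)
river: ρ → (-13,9,12)
closes: descent 1, river 14
min |a| on river = 2

2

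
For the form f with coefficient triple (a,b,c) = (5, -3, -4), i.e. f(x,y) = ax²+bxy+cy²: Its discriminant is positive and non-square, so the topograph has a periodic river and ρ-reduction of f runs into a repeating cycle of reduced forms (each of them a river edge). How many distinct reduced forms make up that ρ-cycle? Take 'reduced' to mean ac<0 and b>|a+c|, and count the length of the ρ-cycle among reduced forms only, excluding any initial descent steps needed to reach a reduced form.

D = 89, ⌊√D⌋ = 9
descent: ρ → (-4,3,5)  [lands on river]
river: ρ → (5,7,-2)
river: ρ → (-2,9,1)
river: ρ → (1,9,-2)
river: ρ → (-2,7,5)
river: ρ → (5,3,-4)
river: ρ → (-4,5,4)
river: ρ → (4,3,-5)
river: ρ → (-5,7,2)
river: ρ → (2,9,-1)
river: ρ → (-1,9,2)
river: ρ → (2,7,-5)
river: ρ → (-5,3,4)
river: ρ → (4,5,-4)
ρ-cycle length = 14 (tail of 1 descent step not counted)

14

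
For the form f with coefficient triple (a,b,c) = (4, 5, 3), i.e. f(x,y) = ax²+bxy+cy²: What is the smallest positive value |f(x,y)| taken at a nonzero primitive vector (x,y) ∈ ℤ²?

translate: b→-3 (≡5 mod 8), so (4,5,3)→(4,-3,2)
flip: (4,-3,2)→(2,3,4)
translate: b→-1 (≡3 mod 4), so (2,3,4)→(2,-1,3)
reduced (well bottom): (2,-1,3) with a≤c, −a<b≤a
well minimum = a = 2

2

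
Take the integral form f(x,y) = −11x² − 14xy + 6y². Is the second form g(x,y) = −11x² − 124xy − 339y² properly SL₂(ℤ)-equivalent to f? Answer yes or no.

D₁ = 460, D₂ = 460
river cycle of f (length 10): (6, 14, -11), (-11, 8, 9), (9, 10, -10), (-10, 10, 9), (9, 8, -11), (-11, 14, 6), (6, 10, -15), (-15, 20, 1), (1, 20, -15), (-15, 10, 6)
river cycle of g (length 10): (-11, 8, 9), (9, 10, -10), (-10, 10, 9), (9, 8, -11), (-11, 14, 6), (6, 10, -15), (-15, 20, 1), (1, 20, -15), (-15, 10, 6), (6, 14, -11)
cycles coincide ⇒ equivalent

yes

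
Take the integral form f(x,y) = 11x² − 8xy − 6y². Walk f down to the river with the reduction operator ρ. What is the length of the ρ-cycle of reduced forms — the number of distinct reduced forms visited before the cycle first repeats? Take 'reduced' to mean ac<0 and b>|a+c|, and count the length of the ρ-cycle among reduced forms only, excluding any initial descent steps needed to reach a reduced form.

D = 328, ⌊√D⌋ = 18
descent: ρ → (-6,8,11)  [lands on river]
river: ρ → (11,14,-3)
river: ρ → (-3,16,6)
river: ρ → (6,8,-11)
river: ρ → (-11,14,3)
river: ρ → (3,16,-6)
ρ-cycle length = 6 (tail of 1 descent step not counted)

6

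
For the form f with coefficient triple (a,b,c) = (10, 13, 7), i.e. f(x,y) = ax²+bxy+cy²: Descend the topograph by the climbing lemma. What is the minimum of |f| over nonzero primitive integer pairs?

translate: b→-7 (≡13 mod 20), so (10,13,7)→(10,-7,4)
flip: (10,-7,4)→(4,7,10)
translate: b→-1 (≡7 mod 8), so (4,7,10)→(4,-1,7)
reduced (well bottom): (4,-1,7) with a≤c, −a<b≤a
well minimum = a = 4

4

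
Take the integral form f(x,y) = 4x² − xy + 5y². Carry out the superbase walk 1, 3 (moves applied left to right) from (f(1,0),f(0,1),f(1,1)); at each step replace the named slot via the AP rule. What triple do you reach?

start (4,5,8) = (f(1,0),f(0,1),f(1,1))
replace slot 1: 2·(5+8) − 4 = 22 → (22,5,8)
replace slot 3: 2·(22+5) − 8 = 46 → (22,5,46)

22,5,46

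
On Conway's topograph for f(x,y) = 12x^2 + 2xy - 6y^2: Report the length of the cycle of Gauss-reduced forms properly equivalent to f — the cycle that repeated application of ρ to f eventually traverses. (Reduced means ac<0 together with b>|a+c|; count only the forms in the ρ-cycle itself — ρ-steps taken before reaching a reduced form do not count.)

D = 292, ⌊√D⌋ = 17
descent: ρ → (-6,10,8)  [lands on river]
river: ρ → (8,6,-8)
river: ρ → (-8,10,6)
river: ρ → (6,14,-4)
river: ρ → (-4,10,12)
river: ρ → (12,14,-2)
river: ρ → (-2,14,12)
river: ρ → (12,10,-4)
river: ρ → (-4,14,6)
river: ρ → (6,10,-8)
river: ρ → (-8,6,8)
river: ρ → (8,10,-6)
river: ρ → (-6,14,4)
river: ρ → (4,10,-12)
river: ρ → (-12,14,2)
river: ρ → (2,14,-12)
river: ρ → (-12,10,4)
river: ρ → (4,14,-6)
ρ-cycle length = 18 (tail of 1 descent step not counted)

18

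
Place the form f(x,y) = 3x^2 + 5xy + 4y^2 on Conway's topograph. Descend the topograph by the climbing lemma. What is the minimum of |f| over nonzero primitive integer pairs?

translate: b→-1 (≡5 mod 6), so (3,5,4)→(3,-1,2)
flip: (3,-1,2)→(2,1,3)
reduced (well bottom): (2,1,3) with a≤c, −a<b≤a
well minimum = a = 2

2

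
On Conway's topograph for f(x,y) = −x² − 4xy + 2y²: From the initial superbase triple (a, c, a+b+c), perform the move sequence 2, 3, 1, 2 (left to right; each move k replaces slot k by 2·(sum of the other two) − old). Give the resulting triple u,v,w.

start (-1,2,-3) = (f(1,0),f(0,1),f(1,1))
replace slot 2: 2·((-1)+(-3)) − 2 = -10 → (-1,-10,-3)
replace slot 3: 2·((-1)+(-10)) − (-3) = -19 → (-1,-10,-19)
replace slot 1: 2·((-10)+(-19)) − (-1) = -57 → (-57,-10,-19)
replace slot 2: 2·((-57)+(-19)) − (-10) = -142 → (-57,-142,-19)

-57,-142,-19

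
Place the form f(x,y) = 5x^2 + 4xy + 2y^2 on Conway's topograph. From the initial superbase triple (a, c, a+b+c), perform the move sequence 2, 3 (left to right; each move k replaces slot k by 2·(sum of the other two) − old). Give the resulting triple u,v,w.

start (5,2,11) = (f(1,0),f(0,1),f(1,1))
replace slot 2: 2·(5+11) − 2 = 30 → (5,30,11)
replace slot 3: 2·(5+30) − 11 = 59 → (5,30,59)

5,30,59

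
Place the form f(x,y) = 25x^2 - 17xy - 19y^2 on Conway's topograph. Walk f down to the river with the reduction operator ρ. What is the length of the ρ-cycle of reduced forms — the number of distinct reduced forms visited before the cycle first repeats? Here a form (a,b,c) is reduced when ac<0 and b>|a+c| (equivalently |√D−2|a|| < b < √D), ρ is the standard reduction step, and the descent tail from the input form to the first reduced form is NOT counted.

D = 2189, ⌊√D⌋ = 46
descent: ρ → (-19,17,25)  [lands on river]
river: ρ → (25,33,-11)
river: ρ → (-11,33,25)
river: ρ → (25,17,-19)
river: ρ → (-19,21,23)
river: ρ → (23,25,-17)
river: ρ → (-17,43,5)
river: ρ → (5,37,-41)
river: ρ → (-41,45,1)
river: ρ → (1,45,-41)
river: ρ → (-41,37,5)
river: ρ → (5,43,-17)
river: ρ → (-17,25,23)
river: ρ → (23,21,-19)
ρ-cycle length = 14 (tail of 1 descent step not counted)

14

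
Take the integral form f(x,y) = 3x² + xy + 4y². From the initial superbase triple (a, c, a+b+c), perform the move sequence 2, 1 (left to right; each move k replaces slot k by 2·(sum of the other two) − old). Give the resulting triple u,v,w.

start (3,4,8) = (f(1,0),f(0,1),f(1,1))
replace slot 2: 2·(3+8) − 4 = 18 → (3,18,8)
replace slot 1: 2·(18+8) − 3 = 49 → (49,18,8)

49,18,8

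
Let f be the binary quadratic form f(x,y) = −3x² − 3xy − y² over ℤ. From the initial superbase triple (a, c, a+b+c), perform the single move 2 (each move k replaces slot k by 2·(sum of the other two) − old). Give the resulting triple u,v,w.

start (-3,-1,-7) = (f(1,0),f(0,1),f(1,1))
replace slot 2: 2·((-3)+(-7)) − (-1) = -19 → (-3,-19,-7)

-3,-19,-7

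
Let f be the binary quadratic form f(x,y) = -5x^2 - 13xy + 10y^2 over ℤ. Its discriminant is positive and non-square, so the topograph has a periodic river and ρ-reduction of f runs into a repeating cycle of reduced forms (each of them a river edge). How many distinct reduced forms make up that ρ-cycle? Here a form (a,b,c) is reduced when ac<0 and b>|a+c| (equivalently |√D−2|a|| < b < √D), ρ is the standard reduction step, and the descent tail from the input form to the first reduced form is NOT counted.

D = 369, ⌊√D⌋ = 19
descent: ρ → (10,13,-5)  [lands on river]
river: ρ → (-5,17,4)
river: ρ → (4,15,-9)
river: ρ → (-9,3,10)
river: ρ → (10,17,-2)
river: ρ → (-2,19,1)
river: ρ → (1,19,-2)
river: ρ → (-2,17,10)
river: ρ → (10,3,-9)
river: ρ → (-9,15,4)
river: ρ → (4,17,-5)
river: ρ → (-5,13,10)
river: ρ → (10,7,-8)
river: ρ → (-8,9,9)
river: ρ → (9,9,-8)
river: ρ → (-8,7,10)
ρ-cycle length = 16 (tail of 1 descent step not counted)

16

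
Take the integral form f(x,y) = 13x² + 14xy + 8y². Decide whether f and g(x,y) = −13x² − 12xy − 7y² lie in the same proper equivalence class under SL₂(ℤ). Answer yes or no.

D₁ = -220, D₂ = -220
f: translate: b→-12 (≡14 mod 26), so (13,14,8)→(13,-12,7)
f: flip: (13,-12,7)→(7,12,13)
f: translate: b→-2 (≡12 mod 14), so (7,12,13)→(7,-2,8)
f: reduced (well bottom): (7,-2,8) with a≤c, −a<b≤a
g is negative-definite; reduce −g:
−g: flip: (13,12,7)→(7,-12,13)
−g: translate: b→2 (≡-12 mod 14), so (7,-12,13)→(7,2,8)
−g: reduced (well bottom): (7,2,8) with a≤c, −a<b≤a
flip sign back: reduced form of g is (-7,-2,-8)
reduced forms (7, -2, 8) vs (-7, -2, -8) ⇒ inequivalent

no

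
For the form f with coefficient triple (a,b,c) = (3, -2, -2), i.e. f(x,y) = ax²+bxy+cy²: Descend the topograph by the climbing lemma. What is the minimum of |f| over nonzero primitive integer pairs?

descent: ρ → (-2,2,3)  [lands on river]
river: ρ → (3,4,-1)
river: ρ → (-1,4,3)
river: ρ → (3,2,-2)
closes: descent 1, river 4
min |a| on river = 1

1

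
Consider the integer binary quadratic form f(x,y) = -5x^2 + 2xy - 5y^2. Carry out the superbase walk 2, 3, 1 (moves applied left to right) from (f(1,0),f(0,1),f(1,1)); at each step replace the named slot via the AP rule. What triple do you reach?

start (-5,-5,-8) = (f(1,0),f(0,1),f(1,1))
replace slot 2: 2·((-5)+(-8)) − (-5) = -21 → (-5,-21,-8)
replace slot 3: 2·((-5)+(-21)) − (-8) = -44 → (-5,-21,-44)
replace slot 1: 2·((-21)+(-44)) − (-5) = -125 → (-125,-21,-44)

-125,-21,-44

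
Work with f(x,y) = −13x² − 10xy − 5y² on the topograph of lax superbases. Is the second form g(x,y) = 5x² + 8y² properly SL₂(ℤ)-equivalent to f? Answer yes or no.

D₁ = -160, D₂ = -160
f is negative-definite; reduce −f:
−f: flip: (13,10,5)→(5,-10,13)
−f: translate: b→0 (≡-10 mod 10), so (5,-10,13)→(5,0,8)
−f: reduced (well bottom): (5,0,8) with a≤c, −a<b≤a
flip sign back: reduced form of f is (-5,0,-8)
g: reduced (well bottom): (5,0,8) with a≤c, −a<b≤a
reduced forms (-5, 0, -8) vs (5, 0, 8) ⇒ inequivalent

no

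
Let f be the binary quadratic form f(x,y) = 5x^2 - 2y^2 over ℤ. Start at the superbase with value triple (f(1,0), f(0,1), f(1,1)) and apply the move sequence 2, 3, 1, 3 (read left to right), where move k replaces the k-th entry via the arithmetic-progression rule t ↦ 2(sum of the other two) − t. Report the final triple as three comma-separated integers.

start (5,-2,3) = (f(1,0),f(0,1),f(1,1))
replace slot 2: 2·(5+3) − (-2) = 18 → (5,18,3)
replace slot 3: 2·(5+18) − 3 = 43 → (5,18,43)
replace slot 1: 2·(18+43) − 5 = 117 → (117,18,43)
replace slot 3: 2·(117+18) − 43 = 227 → (117,18,227)

117,18,227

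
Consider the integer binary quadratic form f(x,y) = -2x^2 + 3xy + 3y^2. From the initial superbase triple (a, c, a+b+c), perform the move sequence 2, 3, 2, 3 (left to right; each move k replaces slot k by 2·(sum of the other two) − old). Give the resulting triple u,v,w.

start (-2,3,4) = (f(1,0),f(0,1),f(1,1))
replace slot 2: 2·((-2)+4) − 3 = 1 → (-2,1,4)
replace slot 3: 2·((-2)+1) − 4 = -6 → (-2,1,-6)
replace slot 2: 2·((-2)+(-6)) − 1 = -17 → (-2,-17,-6)
replace slot 3: 2·((-2)+(-17)) − (-6) = -32 → (-2,-17,-32)

-2,-17,-32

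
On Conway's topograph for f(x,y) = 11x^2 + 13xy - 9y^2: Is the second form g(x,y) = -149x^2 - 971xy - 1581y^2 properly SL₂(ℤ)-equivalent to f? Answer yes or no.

D₁ = 565, D₂ = 565
river cycle of f (length 10): (-9, 23, 1), (1, 23, -9), (-9, 13, 11), (11, 9, -11), (-11, 13, 9), (9, 23, -1), (-1, 23, 9), (9, 13, -11), (-11, 9, 11), (11, 13, -9)
river cycle of g (length 10): (-9, 23, 1), (1, 23, -9), (-9, 13, 11), (11, 9, -11), (-11, 13, 9), (9, 23, -1), (-1, 23, 9), (9, 13, -11), (-11, 9, 11), (11, 13, -9)
cycles coincide ⇒ equivalent

yes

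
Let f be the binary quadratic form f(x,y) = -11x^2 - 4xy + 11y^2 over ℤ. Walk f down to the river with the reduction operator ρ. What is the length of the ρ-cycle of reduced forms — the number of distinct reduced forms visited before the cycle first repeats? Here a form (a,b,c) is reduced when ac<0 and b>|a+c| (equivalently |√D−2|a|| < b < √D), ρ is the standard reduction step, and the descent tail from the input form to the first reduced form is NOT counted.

D = 500, ⌊√D⌋ = 22
descent: ρ → (11,4,-11)  [lands on river]
river: ρ → (-11,18,4)
river: ρ → (4,22,-1)
river: ρ → (-1,22,4)
river: ρ → (4,18,-11)
river: ρ → (-11,4,11)
river: ρ → (11,18,-4)
river: ρ → (-4,22,1)
river: ρ → (1,22,-4)
river: ρ → (-4,18,11)
ρ-cycle length = 10 (tail of 1 descent step not counted)

10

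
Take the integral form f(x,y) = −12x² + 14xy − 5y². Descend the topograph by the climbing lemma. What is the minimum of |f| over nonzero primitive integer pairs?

translate: b→10 (≡-14 mod 24), so (12,-14,5)→(12,10,3)
flip: (12,10,3)→(3,-10,12)
translate: b→2 (≡-10 mod 6), so (3,-10,12)→(3,2,4)
reduced (well bottom): (3,2,4) with a≤c, −a<b≤a
well minimum |f| = |-3| = 3 (negative-definite)

3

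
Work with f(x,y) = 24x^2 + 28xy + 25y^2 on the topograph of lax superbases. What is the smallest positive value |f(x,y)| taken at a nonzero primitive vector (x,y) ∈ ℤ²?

translate: b→-20 (≡28 mod 48), so (24,28,25)→(24,-20,21)
flip: (24,-20,21)→(21,20,24)
reduced (well bottom): (21,20,24) with a≤c, −a<b≤a
well minimum = a = 21

21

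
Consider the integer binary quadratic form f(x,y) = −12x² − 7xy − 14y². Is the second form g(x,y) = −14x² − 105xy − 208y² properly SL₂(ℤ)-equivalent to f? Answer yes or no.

D₁ = -623, D₂ = -623
f is negative-definite; reduce −f:
−f: reduced (well bottom): (12,7,14) with a≤c, −a<b≤a
flip sign back: reduced form of f is (-12,-7,-14)
g is negative-definite; reduce −g:
−g: translate: b→-7 (≡105 mod 28), so (14,105,208)→(14,-7,12)
−g: flip: (14,-7,12)→(12,7,14)
−g: reduced (well bottom): (12,7,14) with a≤c, −a<b≤a
flip sign back: reduced form of g is (-12,-7,-14)
reduced forms (-12, -7, -14) vs (-12, -7, -14) ⇒ equivalent

yes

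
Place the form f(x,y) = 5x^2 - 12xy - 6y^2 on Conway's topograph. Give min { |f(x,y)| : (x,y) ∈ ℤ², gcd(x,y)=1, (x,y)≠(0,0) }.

descent: ρ → (-6,12,5)  [lands on river]
river: ρ → (5,8,-10)
river: ρ → (-10,12,3)
river: ρ → (3,12,-10)
river: ρ → (-10,8,5)
river: ρ → (5,12,-6)
closes: descent 1, river 6
min |a| on river = 3

3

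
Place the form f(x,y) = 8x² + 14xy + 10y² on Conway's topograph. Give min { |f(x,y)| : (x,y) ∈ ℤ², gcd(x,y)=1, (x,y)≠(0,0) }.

translate: b→-2 (≡14 mod 16), so (8,14,10)→(8,-2,4)
flip: (8,-2,4)→(4,2,8)
reduced (well bottom): (4,2,8) with a≤c, −a<b≤a
well minimum = a = 4

4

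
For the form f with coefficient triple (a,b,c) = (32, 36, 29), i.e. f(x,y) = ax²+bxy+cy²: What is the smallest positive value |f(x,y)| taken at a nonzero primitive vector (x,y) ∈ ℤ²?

translate: b→-28 (≡36 mod 64), so (32,36,29)→(32,-28,25)
flip: (32,-28,25)→(25,28,32)
translate: b→-22 (≡28 mod 50), so (25,28,32)→(25,-22,29)
reduced (well bottom): (25,-22,29) with a≤c, −a<b≤a
well minimum = a = 25

25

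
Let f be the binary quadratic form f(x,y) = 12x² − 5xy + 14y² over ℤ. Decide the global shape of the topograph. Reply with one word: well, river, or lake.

D = b²−4ac = (-5)² − 4·12·14 = -647
D < 0 ⇒ definite ⇒ every region one sign ⇒ single well

well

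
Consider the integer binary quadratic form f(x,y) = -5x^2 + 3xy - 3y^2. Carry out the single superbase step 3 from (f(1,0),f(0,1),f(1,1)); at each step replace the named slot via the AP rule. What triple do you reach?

start (-5,-3,-5) = (f(1,0),f(0,1),f(1,1))
replace slot 3: 2·((-5)+(-3)) − (-5) = -11 → (-5,-3,-11)

-5,-3,-11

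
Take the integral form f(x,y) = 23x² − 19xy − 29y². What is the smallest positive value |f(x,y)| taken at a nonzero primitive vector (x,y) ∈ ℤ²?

descent: ρ → (-29,19,23)  [lands on river]
river: ρ → (23,27,-25)
river: ρ → (-25,23,25)
river: ρ → (25,27,-23)
river: ρ → (-23,19,29)
river: ρ → (29,39,-13)
river: ρ → (-13,39,29)
river: ρ → (29,19,-23)
river: ρ → (-23,27,25)
river: ρ → (25,23,-25)
river: ρ → (-25,27,23)
river: ρ → (23,19,-29)
river: ρ → (-29,39,13)
river: ρ → (13,39,-29)
closes: descent 1, river 14
min |a| on river = 13

13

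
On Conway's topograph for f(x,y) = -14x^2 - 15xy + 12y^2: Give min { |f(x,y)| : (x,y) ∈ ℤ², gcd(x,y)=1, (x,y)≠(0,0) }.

descent: ρ → (12,15,-14)  [lands on river]
river: ρ → (-14,13,13)
river: ρ → (13,13,-14)
river: ρ → (-14,15,12)
river: ρ → (12,9,-17)
river: ρ → (-17,25,4)
river: ρ → (4,23,-23)
river: ρ → (-23,23,4)
river: ρ → (4,25,-17)
river: ρ → (-17,9,12)
closes: descent 1, river 10
min |a| on river = 4

4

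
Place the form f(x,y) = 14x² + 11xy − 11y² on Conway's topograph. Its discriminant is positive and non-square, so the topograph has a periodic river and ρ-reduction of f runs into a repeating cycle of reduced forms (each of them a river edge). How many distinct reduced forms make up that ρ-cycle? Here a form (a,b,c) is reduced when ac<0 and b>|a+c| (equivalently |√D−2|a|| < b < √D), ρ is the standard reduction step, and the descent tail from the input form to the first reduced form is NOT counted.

D = 737, ⌊√D⌋ = 27
river: ρ → (-11,11,14)
river: ρ → (14,17,-8)
river: ρ → (-8,15,16)
river: ρ → (16,17,-7)
river: ρ → (-7,25,4)
river: ρ → (4,23,-13)
river: ρ → (-13,3,14)
river: ρ → (14,25,-2)
river: ρ → (-2,27,1)
river: ρ → (1,27,-2)
river: ρ → (-2,25,14)
river: ρ → (14,3,-13)
river: ρ → (-13,23,4)
river: ρ → (4,25,-7)
river: ρ → (-7,17,16)
river: ρ → (16,15,-8)
river: ρ → (-8,17,14)
river: ρ → (14,11,-11)
ρ-cycle length = 18 (tail of 0 descent steps not counted)

18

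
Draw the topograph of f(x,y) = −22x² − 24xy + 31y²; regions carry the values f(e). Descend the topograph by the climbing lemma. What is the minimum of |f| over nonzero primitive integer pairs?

descent: ρ → (31,24,-22)  [lands on river]
river: ρ → (-22,20,33)
river: ρ → (33,46,-9)
river: ρ → (-9,44,38)
river: ρ → (38,32,-15)
river: ρ → (-15,28,42)
river: ρ → (42,56,-1)
river: ρ → (-1,56,42)
river: ρ → (42,28,-15)
river: ρ → (-15,32,38)
river: ρ → (38,44,-9)
river: ρ → (-9,46,33)
river: ρ → (33,20,-22)
river: ρ → (-22,24,31)
river: ρ → (31,38,-15)
river: ρ → (-15,52,10)
river: ρ → (10,48,-25)
river: ρ → (-25,52,6)
river: ρ → (6,56,-7)
river: ρ → (-7,56,6)
river: ρ → (6,52,-25)
river: ρ → (-25,48,10)
river: ρ → (10,52,-15)
river: ρ → (-15,38,31)
closes: descent 1, river 24
min |a| on river = 1

1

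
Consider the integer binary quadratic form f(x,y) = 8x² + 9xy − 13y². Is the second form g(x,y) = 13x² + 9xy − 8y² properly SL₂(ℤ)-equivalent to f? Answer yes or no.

D₁ = 497, D₂ = 497
river cycle of f (length 14): (-13, 17, 4), (4, 15, -17), (-17, 19, 2), (2, 21, -7), (-7, 21, 2), (2, 19, -17), (-17, 15, 4), (4, 17, -13), (-13, 9, 8), (8, 7, -14), … (4 more)
river cycle of g (length 14): (-8, 7, 14), (14, 21, -1), (-1, 21, 14), (14, 7, -8), (-8, 9, 13), (13, 17, -4), (-4, 15, 17), (17, 19, -2), (-2, 21, 7), (7, 21, -2), … (4 more)
cycles differ ⇒ inequivalent

no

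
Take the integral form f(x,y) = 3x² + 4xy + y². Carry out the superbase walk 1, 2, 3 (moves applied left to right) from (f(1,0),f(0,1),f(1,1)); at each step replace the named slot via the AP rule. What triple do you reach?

start (3,1,8) = (f(1,0),f(0,1),f(1,1))
replace slot 1: 2·(1+8) − 3 = 15 → (15,1,8)
replace slot 2: 2·(15+8) − 1 = 45 → (15,45,8)
replace slot 3: 2·(15+45) − 8 = 112 → (15,45,112)

15,45,112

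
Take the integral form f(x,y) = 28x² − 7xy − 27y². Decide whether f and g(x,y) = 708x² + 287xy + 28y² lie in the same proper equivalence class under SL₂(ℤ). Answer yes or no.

D₁ = 3073, D₂ = 3073
river cycle of f (length 60): (-27, 7, 28), (28, 49, -6), (-6, 47, 36), (36, 25, -17), (-17, 43, 18), (18, 29, -31), (-31, 33, 16), (16, 31, -33), (-33, 35, 14), (14, 49, -12), … (50 more)
river cycle of g (length 60): (28, 49, -6), (-6, 47, 36), (36, 25, -17), (-17, 43, 18), (18, 29, -31), (-31, 33, 16), (16, 31, -33), (-33, 35, 14), (14, 49, -12), (-12, 47, 18), … (50 more)
cycles coincide ⇒ equivalent

yes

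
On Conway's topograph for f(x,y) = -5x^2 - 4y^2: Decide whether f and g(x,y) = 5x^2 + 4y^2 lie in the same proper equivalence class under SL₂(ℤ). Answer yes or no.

D₁ = -80, D₂ = -80
f is negative-definite; reduce −f:
−f: flip: (5,0,4)→(4,0,5)
−f: reduced (well bottom): (4,0,5) with a≤c, −a<b≤a
flip sign back: reduced form of f is (-4,0,-5)
g: flip: (5,0,4)→(4,0,5)
g: reduced (well bottom): (4,0,5) with a≤c, −a<b≤a
reduced forms (-4, 0, -5) vs (4, 0, 5) ⇒ inequivalent

no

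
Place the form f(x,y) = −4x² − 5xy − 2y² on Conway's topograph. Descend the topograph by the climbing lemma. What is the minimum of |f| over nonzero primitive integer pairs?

translate: b→-3 (≡5 mod 8), so (4,5,2)→(4,-3,1)
flip: (4,-3,1)→(1,3,4)
translate: b→1 (≡3 mod 2), so (1,3,4)→(1,1,2)
reduced (well bottom): (1,1,2) with a≤c, −a<b≤a
well minimum |f| = |-1| = 1 (negative-definite)

1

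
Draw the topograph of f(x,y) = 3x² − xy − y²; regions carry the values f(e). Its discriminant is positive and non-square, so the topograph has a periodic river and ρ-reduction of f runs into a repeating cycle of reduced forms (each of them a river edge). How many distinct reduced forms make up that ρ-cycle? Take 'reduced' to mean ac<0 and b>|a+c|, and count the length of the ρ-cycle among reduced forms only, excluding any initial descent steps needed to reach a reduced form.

D = 13, ⌊√D⌋ = 3
descent: ρ → (-1,3,1)  [lands on river]
river: ρ → (1,3,-1)
ρ-cycle length = 2 (tail of 1 descent step not counted)

2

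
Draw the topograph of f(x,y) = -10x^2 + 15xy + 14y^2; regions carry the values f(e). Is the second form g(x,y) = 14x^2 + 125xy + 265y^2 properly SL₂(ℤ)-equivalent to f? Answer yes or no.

D₁ = 785, D₂ = 785
river cycle of f (length 10): (14, 13, -11), (-11, 9, 16), (16, 23, -4), (-4, 25, 10), (10, 15, -14), (-14, 13, 11), (11, 9, -16), (-16, 23, 4), (4, 25, -10), (-10, 15, 14)
river cycle of g (length 10): (14, 13, -11), (-11, 9, 16), (16, 23, -4), (-4, 25, 10), (10, 15, -14), (-14, 13, 11), (11, 9, -16), (-16, 23, 4), (4, 25, -10), (-10, 15, 14)
cycles coincide ⇒ equivalent

yes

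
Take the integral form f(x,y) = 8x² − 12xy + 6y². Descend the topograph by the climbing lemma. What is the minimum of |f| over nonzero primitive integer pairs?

translate: b→4 (≡-12 mod 16), so (8,-12,6)→(8,4,2)
flip: (8,4,2)→(2,-4,8)
translate: b→0 (≡-4 mod 4), so (2,-4,8)→(2,0,6)
reduced (well bottom): (2,0,6) with a≤c, −a<b≤a
well minimum = a = 2

2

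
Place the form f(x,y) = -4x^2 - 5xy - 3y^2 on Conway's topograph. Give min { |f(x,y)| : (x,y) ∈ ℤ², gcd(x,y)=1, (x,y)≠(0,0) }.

translate: b→-3 (≡5 mod 8), so (4,5,3)→(4,-3,2)
flip: (4,-3,2)→(2,3,4)
translate: b→-1 (≡3 mod 4), so (2,3,4)→(2,-1,3)
reduced (well bottom): (2,-1,3) with a≤c, −a<b≤a
well minimum |f| = |-2| = 2 (negative-definite)

2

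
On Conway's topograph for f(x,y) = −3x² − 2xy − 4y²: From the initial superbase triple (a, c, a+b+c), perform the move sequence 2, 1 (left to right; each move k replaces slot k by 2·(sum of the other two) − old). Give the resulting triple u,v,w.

start (-3,-4,-9) = (f(1,0),f(0,1),f(1,1))
replace slot 2: 2·((-3)+(-9)) − (-4) = -20 → (-3,-20,-9)
replace slot 1: 2·((-20)+(-9)) − (-3) = -55 → (-55,-20,-9)

-55,-20,-9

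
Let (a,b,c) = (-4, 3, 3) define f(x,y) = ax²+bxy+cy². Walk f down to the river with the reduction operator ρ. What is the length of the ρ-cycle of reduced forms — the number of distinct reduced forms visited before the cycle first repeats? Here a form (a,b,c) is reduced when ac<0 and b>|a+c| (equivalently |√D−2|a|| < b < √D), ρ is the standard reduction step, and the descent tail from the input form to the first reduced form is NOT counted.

D = 57, ⌊√D⌋ = 7
river: ρ → (3,3,-4)
river: ρ → (-4,5,2)
river: ρ → (2,7,-1)
river: ρ → (-1,7,2)
river: ρ → (2,5,-4)
river: ρ → (-4,3,3)
ρ-cycle length = 6 (tail of 0 descent steps not counted)

6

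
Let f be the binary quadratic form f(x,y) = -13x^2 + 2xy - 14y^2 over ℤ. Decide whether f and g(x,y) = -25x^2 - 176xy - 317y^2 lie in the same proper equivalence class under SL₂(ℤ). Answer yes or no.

D₁ = -724, D₂ = -724
f is negative-definite; reduce −f:
−f: reduced (well bottom): (13,-2,14) with a≤c, −a<b≤a
flip sign back: reduced form of f is (-13,2,-14)
g is negative-definite; reduce −g:
−g: translate: b→-24 (≡176 mod 50), so (25,176,317)→(25,-24,13)
−g: flip: (25,-24,13)→(13,24,25)
−g: translate: b→-2 (≡24 mod 26), so (13,24,25)→(13,-2,14)
−g: reduced (well bottom): (13,-2,14) with a≤c, −a<b≤a
flip sign back: reduced form of g is (-13,2,-14)
reduced forms (-13, 2, -14) vs (-13, 2, -14) ⇒ equivalent

yes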